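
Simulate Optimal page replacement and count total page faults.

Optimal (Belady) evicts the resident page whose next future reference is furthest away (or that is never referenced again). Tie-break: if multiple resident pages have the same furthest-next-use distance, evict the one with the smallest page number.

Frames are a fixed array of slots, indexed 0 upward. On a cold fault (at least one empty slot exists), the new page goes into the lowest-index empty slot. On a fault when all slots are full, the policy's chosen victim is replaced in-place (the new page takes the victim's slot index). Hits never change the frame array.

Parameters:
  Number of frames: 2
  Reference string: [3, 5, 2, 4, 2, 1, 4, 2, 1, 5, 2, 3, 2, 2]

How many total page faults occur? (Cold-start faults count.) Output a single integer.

Step 0: ref 3 → FAULT, frames=[3,-]
Step 1: ref 5 → FAULT, frames=[3,5]
Step 2: ref 2 → FAULT (evict 3), frames=[2,5]
Step 3: ref 4 → FAULT (evict 5), frames=[2,4]
Step 4: ref 2 → HIT, frames=[2,4]
Step 5: ref 1 → FAULT (evict 2), frames=[1,4]
Step 6: ref 4 → HIT, frames=[1,4]
Step 7: ref 2 → FAULT (evict 4), frames=[1,2]
Step 8: ref 1 → HIT, frames=[1,2]
Step 9: ref 5 → FAULT (evict 1), frames=[5,2]
Step 10: ref 2 → HIT, frames=[5,2]
Step 11: ref 3 → FAULT (evict 5), frames=[3,2]
Step 12: ref 2 → HIT, frames=[3,2]
Step 13: ref 2 → HIT, frames=[3,2]
Total faults: 8

Answer: 8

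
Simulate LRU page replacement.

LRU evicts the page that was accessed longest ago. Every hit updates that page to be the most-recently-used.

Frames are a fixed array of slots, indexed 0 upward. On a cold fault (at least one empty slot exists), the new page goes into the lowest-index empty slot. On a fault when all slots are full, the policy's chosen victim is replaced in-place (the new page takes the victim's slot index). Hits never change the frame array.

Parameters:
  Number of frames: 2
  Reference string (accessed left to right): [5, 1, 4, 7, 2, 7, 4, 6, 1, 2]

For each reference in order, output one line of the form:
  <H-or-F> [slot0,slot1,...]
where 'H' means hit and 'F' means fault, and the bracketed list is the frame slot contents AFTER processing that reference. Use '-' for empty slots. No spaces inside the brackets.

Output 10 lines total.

F [5,-]
F [5,1]
F [4,1]
F [4,7]
F [2,7]
H [2,7]
F [4,7]
F [4,6]
F [1,6]
F [1,2]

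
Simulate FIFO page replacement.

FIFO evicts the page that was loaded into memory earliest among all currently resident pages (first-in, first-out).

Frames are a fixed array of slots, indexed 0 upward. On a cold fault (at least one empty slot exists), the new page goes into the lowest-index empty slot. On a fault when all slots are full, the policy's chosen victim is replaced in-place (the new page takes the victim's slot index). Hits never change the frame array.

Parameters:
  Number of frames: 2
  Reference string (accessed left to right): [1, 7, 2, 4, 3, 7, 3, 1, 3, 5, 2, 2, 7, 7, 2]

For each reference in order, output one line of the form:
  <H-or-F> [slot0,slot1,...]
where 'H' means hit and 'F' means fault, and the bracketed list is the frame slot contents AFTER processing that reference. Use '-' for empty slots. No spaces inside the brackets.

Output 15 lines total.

F [1,-]
F [1,7]
F [2,7]
F [2,4]
F [3,4]
F [3,7]
H [3,7]
F [1,7]
F [1,3]
F [5,3]
F [5,2]
H [5,2]
F [7,2]
H [7,2]
H [7,2]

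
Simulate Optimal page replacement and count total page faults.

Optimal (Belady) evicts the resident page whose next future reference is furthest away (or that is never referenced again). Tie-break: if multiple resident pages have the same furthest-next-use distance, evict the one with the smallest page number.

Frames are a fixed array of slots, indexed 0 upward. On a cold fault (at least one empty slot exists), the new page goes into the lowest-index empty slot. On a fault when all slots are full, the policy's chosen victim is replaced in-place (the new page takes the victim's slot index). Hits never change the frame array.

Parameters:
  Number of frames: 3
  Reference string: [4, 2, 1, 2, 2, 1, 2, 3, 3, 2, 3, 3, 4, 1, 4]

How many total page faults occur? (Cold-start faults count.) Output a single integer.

Step 0: ref 4 → FAULT, frames=[4,-,-]
Step 1: ref 2 → FAULT, frames=[4,2,-]
Step 2: ref 1 → FAULT, frames=[4,2,1]
Step 3: ref 2 → HIT, frames=[4,2,1]
Step 4: ref 2 → HIT, frames=[4,2,1]
Step 5: ref 1 → HIT, frames=[4,2,1]
Step 6: ref 2 → HIT, frames=[4,2,1]
Step 7: ref 3 → FAULT (evict 1), frames=[4,2,3]
Step 8: ref 3 → HIT, frames=[4,2,3]
Step 9: ref 2 → HIT, frames=[4,2,3]
Step 10: ref 3 → HIT, frames=[4,2,3]
Step 11: ref 3 → HIT, frames=[4,2,3]
Step 12: ref 4 → HIT, frames=[4,2,3]
Step 13: ref 1 → FAULT (evict 2), frames=[4,1,3]
Step 14: ref 4 → HIT, frames=[4,1,3]
Total faults: 5

Answer: 5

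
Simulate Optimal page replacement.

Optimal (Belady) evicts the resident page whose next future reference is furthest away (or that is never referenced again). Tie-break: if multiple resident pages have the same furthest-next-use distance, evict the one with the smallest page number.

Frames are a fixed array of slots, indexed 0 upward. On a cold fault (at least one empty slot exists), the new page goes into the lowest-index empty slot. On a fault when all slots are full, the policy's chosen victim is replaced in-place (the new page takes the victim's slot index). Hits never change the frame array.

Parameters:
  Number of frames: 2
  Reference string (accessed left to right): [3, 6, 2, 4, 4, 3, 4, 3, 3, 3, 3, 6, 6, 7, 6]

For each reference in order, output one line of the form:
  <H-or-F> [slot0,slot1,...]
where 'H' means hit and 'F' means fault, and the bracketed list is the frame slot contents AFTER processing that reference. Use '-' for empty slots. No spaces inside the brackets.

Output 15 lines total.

F [3,-]
F [3,6]
F [3,2]
F [3,4]
H [3,4]
H [3,4]
H [3,4]
H [3,4]
H [3,4]
H [3,4]
H [3,4]
F [6,4]
H [6,4]
F [6,7]
H [6,7]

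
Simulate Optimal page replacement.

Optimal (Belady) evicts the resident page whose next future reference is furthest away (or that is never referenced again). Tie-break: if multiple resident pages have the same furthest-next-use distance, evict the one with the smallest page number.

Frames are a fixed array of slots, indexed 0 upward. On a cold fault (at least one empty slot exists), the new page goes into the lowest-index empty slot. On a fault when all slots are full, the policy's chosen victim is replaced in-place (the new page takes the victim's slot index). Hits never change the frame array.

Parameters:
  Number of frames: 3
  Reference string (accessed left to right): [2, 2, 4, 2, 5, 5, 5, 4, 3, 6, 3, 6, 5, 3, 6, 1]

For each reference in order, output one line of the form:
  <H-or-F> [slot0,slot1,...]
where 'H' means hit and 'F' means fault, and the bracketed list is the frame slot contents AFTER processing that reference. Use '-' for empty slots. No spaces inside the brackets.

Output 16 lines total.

F [2,-,-]
H [2,-,-]
F [2,4,-]
H [2,4,-]
F [2,4,5]
H [2,4,5]
H [2,4,5]
H [2,4,5]
F [3,4,5]
F [3,6,5]
H [3,6,5]
H [3,6,5]
H [3,6,5]
H [3,6,5]
H [3,6,5]
F [1,6,5]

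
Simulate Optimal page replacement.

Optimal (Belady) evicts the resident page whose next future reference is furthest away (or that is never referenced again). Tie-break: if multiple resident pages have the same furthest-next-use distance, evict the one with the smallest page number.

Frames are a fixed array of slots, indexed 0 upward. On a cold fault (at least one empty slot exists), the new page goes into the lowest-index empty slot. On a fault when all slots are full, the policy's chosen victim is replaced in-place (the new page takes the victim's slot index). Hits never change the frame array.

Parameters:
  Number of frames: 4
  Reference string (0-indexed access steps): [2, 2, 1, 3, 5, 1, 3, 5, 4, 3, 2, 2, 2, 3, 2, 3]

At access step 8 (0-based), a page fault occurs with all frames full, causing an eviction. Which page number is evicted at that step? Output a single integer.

Answer: 1

Derivation:
Step 0: ref 2 -> FAULT, frames=[2,-,-,-]
Step 1: ref 2 -> HIT, frames=[2,-,-,-]
Step 2: ref 1 -> FAULT, frames=[2,1,-,-]
Step 3: ref 3 -> FAULT, frames=[2,1,3,-]
Step 4: ref 5 -> FAULT, frames=[2,1,3,5]
Step 5: ref 1 -> HIT, frames=[2,1,3,5]
Step 6: ref 3 -> HIT, frames=[2,1,3,5]
Step 7: ref 5 -> HIT, frames=[2,1,3,5]
Step 8: ref 4 -> FAULT, evict 1, frames=[2,4,3,5]
At step 8: evicted page 1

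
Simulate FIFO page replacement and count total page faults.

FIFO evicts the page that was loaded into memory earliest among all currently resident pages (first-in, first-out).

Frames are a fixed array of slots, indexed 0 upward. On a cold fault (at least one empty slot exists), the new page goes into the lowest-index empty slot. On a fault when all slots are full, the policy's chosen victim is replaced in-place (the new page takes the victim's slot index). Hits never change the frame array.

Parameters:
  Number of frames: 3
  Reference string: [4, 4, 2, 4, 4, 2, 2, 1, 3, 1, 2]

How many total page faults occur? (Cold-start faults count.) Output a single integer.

Answer: 4

Derivation:
Step 0: ref 4 → FAULT, frames=[4,-,-]
Step 1: ref 4 → HIT, frames=[4,-,-]
Step 2: ref 2 → FAULT, frames=[4,2,-]
Step 3: ref 4 → HIT, frames=[4,2,-]
Step 4: ref 4 → HIT, frames=[4,2,-]
Step 5: ref 2 → HIT, frames=[4,2,-]
Step 6: ref 2 → HIT, frames=[4,2,-]
Step 7: ref 1 → FAULT, frames=[4,2,1]
Step 8: ref 3 → FAULT (evict 4), frames=[3,2,1]
Step 9: ref 1 → HIT, frames=[3,2,1]
Step 10: ref 2 → HIT, frames=[3,2,1]
Total faults: 4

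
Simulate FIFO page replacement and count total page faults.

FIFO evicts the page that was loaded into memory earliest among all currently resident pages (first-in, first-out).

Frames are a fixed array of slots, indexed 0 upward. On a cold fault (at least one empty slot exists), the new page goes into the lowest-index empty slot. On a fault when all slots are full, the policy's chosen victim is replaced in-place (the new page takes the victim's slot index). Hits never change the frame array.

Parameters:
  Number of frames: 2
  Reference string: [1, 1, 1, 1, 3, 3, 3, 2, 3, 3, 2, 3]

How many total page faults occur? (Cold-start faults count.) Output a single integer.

Step 0: ref 1 → FAULT, frames=[1,-]
Step 1: ref 1 → HIT, frames=[1,-]
Step 2: ref 1 → HIT, frames=[1,-]
Step 3: ref 1 → HIT, frames=[1,-]
Step 4: ref 3 → FAULT, frames=[1,3]
Step 5: ref 3 → HIT, frames=[1,3]
Step 6: ref 3 → HIT, frames=[1,3]
Step 7: ref 2 → FAULT (evict 1), frames=[2,3]
Step 8: ref 3 → HIT, frames=[2,3]
Step 9: ref 3 → HIT, frames=[2,3]
Step 10: ref 2 → HIT, frames=[2,3]
Step 11: ref 3 → HIT, frames=[2,3]
Total faults: 3

Answer: 3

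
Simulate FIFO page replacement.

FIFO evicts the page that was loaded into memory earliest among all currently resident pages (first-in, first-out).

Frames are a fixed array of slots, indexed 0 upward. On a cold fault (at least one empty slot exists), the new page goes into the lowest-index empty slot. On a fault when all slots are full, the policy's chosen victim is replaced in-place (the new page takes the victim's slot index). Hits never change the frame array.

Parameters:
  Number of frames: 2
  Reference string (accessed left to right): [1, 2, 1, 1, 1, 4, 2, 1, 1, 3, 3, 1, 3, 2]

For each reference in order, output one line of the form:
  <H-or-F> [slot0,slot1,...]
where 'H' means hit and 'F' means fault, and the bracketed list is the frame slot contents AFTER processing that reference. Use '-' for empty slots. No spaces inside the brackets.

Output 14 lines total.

F [1,-]
F [1,2]
H [1,2]
H [1,2]
H [1,2]
F [4,2]
H [4,2]
F [4,1]
H [4,1]
F [3,1]
H [3,1]
H [3,1]
H [3,1]
F [3,2]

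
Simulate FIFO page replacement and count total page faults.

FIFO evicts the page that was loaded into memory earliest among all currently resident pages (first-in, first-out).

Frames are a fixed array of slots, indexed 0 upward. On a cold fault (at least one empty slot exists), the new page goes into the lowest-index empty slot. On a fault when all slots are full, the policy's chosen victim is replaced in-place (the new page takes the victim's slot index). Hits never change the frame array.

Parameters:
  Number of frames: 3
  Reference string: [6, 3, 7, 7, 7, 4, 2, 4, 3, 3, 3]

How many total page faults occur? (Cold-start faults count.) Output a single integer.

Answer: 6

Derivation:
Step 0: ref 6 → FAULT, frames=[6,-,-]
Step 1: ref 3 → FAULT, frames=[6,3,-]
Step 2: ref 7 → FAULT, frames=[6,3,7]
Step 3: ref 7 → HIT, frames=[6,3,7]
Step 4: ref 7 → HIT, frames=[6,3,7]
Step 5: ref 4 → FAULT (evict 6), frames=[4,3,7]
Step 6: ref 2 → FAULT (evict 3), frames=[4,2,7]
Step 7: ref 4 → HIT, frames=[4,2,7]
Step 8: ref 3 → FAULT (evict 7), frames=[4,2,3]
Step 9: ref 3 → HIT, frames=[4,2,3]
Step 10: ref 3 → HIT, frames=[4,2,3]
Total faults: 6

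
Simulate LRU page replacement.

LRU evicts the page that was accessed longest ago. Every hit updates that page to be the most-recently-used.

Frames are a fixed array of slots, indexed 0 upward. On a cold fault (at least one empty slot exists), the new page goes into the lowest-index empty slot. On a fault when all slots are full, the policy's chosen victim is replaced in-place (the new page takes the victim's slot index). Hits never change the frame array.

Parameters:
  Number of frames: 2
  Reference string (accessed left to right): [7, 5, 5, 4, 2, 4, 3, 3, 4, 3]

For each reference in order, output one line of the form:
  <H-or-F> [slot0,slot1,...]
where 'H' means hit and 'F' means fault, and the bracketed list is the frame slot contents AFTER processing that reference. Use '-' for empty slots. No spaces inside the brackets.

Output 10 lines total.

F [7,-]
F [7,5]
H [7,5]
F [4,5]
F [4,2]
H [4,2]
F [4,3]
H [4,3]
H [4,3]
H [4,3]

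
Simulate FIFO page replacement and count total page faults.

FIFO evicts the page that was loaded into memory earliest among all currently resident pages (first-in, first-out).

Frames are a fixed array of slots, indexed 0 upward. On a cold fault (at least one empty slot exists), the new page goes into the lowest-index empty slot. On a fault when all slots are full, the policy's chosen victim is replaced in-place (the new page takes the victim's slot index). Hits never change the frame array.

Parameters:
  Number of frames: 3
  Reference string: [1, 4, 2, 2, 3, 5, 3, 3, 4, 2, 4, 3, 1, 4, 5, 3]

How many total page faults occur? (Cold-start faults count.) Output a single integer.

Answer: 12

Derivation:
Step 0: ref 1 → FAULT, frames=[1,-,-]
Step 1: ref 4 → FAULT, frames=[1,4,-]
Step 2: ref 2 → FAULT, frames=[1,4,2]
Step 3: ref 2 → HIT, frames=[1,4,2]
Step 4: ref 3 → FAULT (evict 1), frames=[3,4,2]
Step 5: ref 5 → FAULT (evict 4), frames=[3,5,2]
Step 6: ref 3 → HIT, frames=[3,5,2]
Step 7: ref 3 → HIT, frames=[3,5,2]
Step 8: ref 4 → FAULT (evict 2), frames=[3,5,4]
Step 9: ref 2 → FAULT (evict 3), frames=[2,5,4]
Step 10: ref 4 → HIT, frames=[2,5,4]
Step 11: ref 3 → FAULT (evict 5), frames=[2,3,4]
Step 12: ref 1 → FAULT (evict 4), frames=[2,3,1]
Step 13: ref 4 → FAULT (evict 2), frames=[4,3,1]
Step 14: ref 5 → FAULT (evict 3), frames=[4,5,1]
Step 15: ref 3 → FAULT (evict 1), frames=[4,5,3]
Total faults: 12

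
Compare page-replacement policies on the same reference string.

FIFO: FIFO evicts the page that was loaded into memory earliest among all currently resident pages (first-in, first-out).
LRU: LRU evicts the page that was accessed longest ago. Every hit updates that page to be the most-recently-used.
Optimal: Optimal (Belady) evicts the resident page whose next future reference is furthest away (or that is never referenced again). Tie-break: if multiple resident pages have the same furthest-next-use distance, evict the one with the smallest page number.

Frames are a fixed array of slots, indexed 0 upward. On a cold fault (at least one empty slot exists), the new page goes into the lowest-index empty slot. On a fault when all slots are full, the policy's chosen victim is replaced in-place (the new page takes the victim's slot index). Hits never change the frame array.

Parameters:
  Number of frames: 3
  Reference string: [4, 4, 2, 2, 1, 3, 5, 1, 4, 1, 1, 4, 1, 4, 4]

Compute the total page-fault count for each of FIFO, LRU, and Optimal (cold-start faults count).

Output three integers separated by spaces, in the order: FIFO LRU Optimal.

--- FIFO ---
  step 0: ref 4 -> FAULT, frames=[4,-,-] (faults so far: 1)
  step 1: ref 4 -> HIT, frames=[4,-,-] (faults so far: 1)
  step 2: ref 2 -> FAULT, frames=[4,2,-] (faults so far: 2)
  step 3: ref 2 -> HIT, frames=[4,2,-] (faults so far: 2)
  step 4: ref 1 -> FAULT, frames=[4,2,1] (faults so far: 3)
  step 5: ref 3 -> FAULT, evict 4, frames=[3,2,1] (faults so far: 4)
  step 6: ref 5 -> FAULT, evict 2, frames=[3,5,1] (faults so far: 5)
  step 7: ref 1 -> HIT, frames=[3,5,1] (faults so far: 5)
  step 8: ref 4 -> FAULT, evict 1, frames=[3,5,4] (faults so far: 6)
  step 9: ref 1 -> FAULT, evict 3, frames=[1,5,4] (faults so far: 7)
  step 10: ref 1 -> HIT, frames=[1,5,4] (faults so far: 7)
  step 11: ref 4 -> HIT, frames=[1,5,4] (faults so far: 7)
  step 12: ref 1 -> HIT, frames=[1,5,4] (faults so far: 7)
  step 13: ref 4 -> HIT, frames=[1,5,4] (faults so far: 7)
  step 14: ref 4 -> HIT, frames=[1,5,4] (faults so far: 7)
  FIFO total faults: 7
--- LRU ---
  step 0: ref 4 -> FAULT, frames=[4,-,-] (faults so far: 1)
  step 1: ref 4 -> HIT, frames=[4,-,-] (faults so far: 1)
  step 2: ref 2 -> FAULT, frames=[4,2,-] (faults so far: 2)
  step 3: ref 2 -> HIT, frames=[4,2,-] (faults so far: 2)
  step 4: ref 1 -> FAULT, frames=[4,2,1] (faults so far: 3)
  step 5: ref 3 -> FAULT, evict 4, frames=[3,2,1] (faults so far: 4)
  step 6: ref 5 -> FAULT, evict 2, frames=[3,5,1] (faults so far: 5)
  step 7: ref 1 -> HIT, frames=[3,5,1] (faults so far: 5)
  step 8: ref 4 -> FAULT, evict 3, frames=[4,5,1] (faults so far: 6)
  step 9: ref 1 -> HIT, frames=[4,5,1] (faults so far: 6)
  step 10: ref 1 -> HIT, frames=[4,5,1] (faults so far: 6)
  step 11: ref 4 -> HIT, frames=[4,5,1] (faults so far: 6)
  step 12: ref 1 -> HIT, frames=[4,5,1] (faults so far: 6)
  step 13: ref 4 -> HIT, frames=[4,5,1] (faults so far: 6)
  step 14: ref 4 -> HIT, frames=[4,5,1] (faults so far: 6)
  LRU total faults: 6
--- Optimal ---
  step 0: ref 4 -> FAULT, frames=[4,-,-] (faults so far: 1)
  step 1: ref 4 -> HIT, frames=[4,-,-] (faults so far: 1)
  step 2: ref 2 -> FAULT, frames=[4,2,-] (faults so far: 2)
  step 3: ref 2 -> HIT, frames=[4,2,-] (faults so far: 2)
  step 4: ref 1 -> FAULT, frames=[4,2,1] (faults so far: 3)
  step 5: ref 3 -> FAULT, evict 2, frames=[4,3,1] (faults so far: 4)
  step 6: ref 5 -> FAULT, evict 3, frames=[4,5,1] (faults so far: 5)
  step 7: ref 1 -> HIT, frames=[4,5,1] (faults so far: 5)
  step 8: ref 4 -> HIT, frames=[4,5,1] (faults so far: 5)
  step 9: ref 1 -> HIT, frames=[4,5,1] (faults so far: 5)
  step 10: ref 1 -> HIT, frames=[4,5,1] (faults so far: 5)
  step 11: ref 4 -> HIT, frames=[4,5,1] (faults so far: 5)
  step 12: ref 1 -> HIT, frames=[4,5,1] (faults so far: 5)
  step 13: ref 4 -> HIT, frames=[4,5,1] (faults so far: 5)
  step 14: ref 4 -> HIT, frames=[4,5,1] (faults so far: 5)
  Optimal total faults: 5

Answer: 7 6 5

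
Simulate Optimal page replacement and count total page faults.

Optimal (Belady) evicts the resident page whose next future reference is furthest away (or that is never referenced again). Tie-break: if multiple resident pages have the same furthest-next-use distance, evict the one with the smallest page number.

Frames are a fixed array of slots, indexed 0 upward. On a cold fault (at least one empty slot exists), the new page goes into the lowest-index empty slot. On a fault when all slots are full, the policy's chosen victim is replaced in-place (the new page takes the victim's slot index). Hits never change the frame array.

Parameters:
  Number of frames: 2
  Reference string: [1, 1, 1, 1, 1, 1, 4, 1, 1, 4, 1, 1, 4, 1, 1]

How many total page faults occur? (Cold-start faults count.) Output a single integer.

Answer: 2

Derivation:
Step 0: ref 1 → FAULT, frames=[1,-]
Step 1: ref 1 → HIT, frames=[1,-]
Step 2: ref 1 → HIT, frames=[1,-]
Step 3: ref 1 → HIT, frames=[1,-]
Step 4: ref 1 → HIT, frames=[1,-]
Step 5: ref 1 → HIT, frames=[1,-]
Step 6: ref 4 → FAULT, frames=[1,4]
Step 7: ref 1 → HIT, frames=[1,4]
Step 8: ref 1 → HIT, frames=[1,4]
Step 9: ref 4 → HIT, frames=[1,4]
Step 10: ref 1 → HIT, frames=[1,4]
Step 11: ref 1 → HIT, frames=[1,4]
Step 12: ref 4 → HIT, frames=[1,4]
Step 13: ref 1 → HIT, frames=[1,4]
Step 14: ref 1 → HIT, frames=[1,4]
Total faults: 2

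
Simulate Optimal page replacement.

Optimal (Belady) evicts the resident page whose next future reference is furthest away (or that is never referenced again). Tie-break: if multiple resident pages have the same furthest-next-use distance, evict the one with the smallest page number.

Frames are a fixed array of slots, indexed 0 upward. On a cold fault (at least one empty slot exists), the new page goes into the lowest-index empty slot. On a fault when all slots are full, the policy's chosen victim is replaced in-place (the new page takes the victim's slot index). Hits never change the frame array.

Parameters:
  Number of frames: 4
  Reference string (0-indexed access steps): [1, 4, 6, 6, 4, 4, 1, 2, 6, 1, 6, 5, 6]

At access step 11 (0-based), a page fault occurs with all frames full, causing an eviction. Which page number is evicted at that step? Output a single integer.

Answer: 1

Derivation:
Step 0: ref 1 -> FAULT, frames=[1,-,-,-]
Step 1: ref 4 -> FAULT, frames=[1,4,-,-]
Step 2: ref 6 -> FAULT, frames=[1,4,6,-]
Step 3: ref 6 -> HIT, frames=[1,4,6,-]
Step 4: ref 4 -> HIT, frames=[1,4,6,-]
Step 5: ref 4 -> HIT, frames=[1,4,6,-]
Step 6: ref 1 -> HIT, frames=[1,4,6,-]
Step 7: ref 2 -> FAULT, frames=[1,4,6,2]
Step 8: ref 6 -> HIT, frames=[1,4,6,2]
Step 9: ref 1 -> HIT, frames=[1,4,6,2]
Step 10: ref 6 -> HIT, frames=[1,4,6,2]
Step 11: ref 5 -> FAULT, evict 1, frames=[5,4,6,2]
At step 11: evicted page 1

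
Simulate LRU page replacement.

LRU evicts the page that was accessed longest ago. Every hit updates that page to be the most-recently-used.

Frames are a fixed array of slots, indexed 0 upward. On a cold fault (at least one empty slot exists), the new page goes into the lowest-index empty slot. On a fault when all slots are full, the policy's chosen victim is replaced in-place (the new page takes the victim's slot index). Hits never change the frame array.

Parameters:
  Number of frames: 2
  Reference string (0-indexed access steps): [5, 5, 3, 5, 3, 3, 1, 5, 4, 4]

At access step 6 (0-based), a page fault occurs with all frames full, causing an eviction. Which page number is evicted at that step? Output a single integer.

Answer: 5

Derivation:
Step 0: ref 5 -> FAULT, frames=[5,-]
Step 1: ref 5 -> HIT, frames=[5,-]
Step 2: ref 3 -> FAULT, frames=[5,3]
Step 3: ref 5 -> HIT, frames=[5,3]
Step 4: ref 3 -> HIT, frames=[5,3]
Step 5: ref 3 -> HIT, frames=[5,3]
Step 6: ref 1 -> FAULT, evict 5, frames=[1,3]
At step 6: evicted page 5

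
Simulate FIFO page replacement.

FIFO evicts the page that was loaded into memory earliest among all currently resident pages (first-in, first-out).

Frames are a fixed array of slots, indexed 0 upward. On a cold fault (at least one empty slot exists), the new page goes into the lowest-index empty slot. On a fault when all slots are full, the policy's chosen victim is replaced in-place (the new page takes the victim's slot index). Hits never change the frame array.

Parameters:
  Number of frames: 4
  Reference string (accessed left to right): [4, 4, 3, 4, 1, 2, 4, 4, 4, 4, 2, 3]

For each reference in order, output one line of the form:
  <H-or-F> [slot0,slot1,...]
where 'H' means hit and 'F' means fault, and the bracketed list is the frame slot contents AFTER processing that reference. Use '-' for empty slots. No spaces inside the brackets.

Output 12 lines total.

F [4,-,-,-]
H [4,-,-,-]
F [4,3,-,-]
H [4,3,-,-]
F [4,3,1,-]
F [4,3,1,2]
H [4,3,1,2]
H [4,3,1,2]
H [4,3,1,2]
H [4,3,1,2]
H [4,3,1,2]
H [4,3,1,2]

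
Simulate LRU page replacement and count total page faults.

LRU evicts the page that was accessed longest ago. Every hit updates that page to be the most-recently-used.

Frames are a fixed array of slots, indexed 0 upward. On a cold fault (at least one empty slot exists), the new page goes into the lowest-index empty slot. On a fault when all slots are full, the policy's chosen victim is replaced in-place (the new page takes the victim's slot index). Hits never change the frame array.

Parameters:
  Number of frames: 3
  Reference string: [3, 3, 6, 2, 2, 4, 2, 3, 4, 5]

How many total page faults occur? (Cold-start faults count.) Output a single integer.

Step 0: ref 3 → FAULT, frames=[3,-,-]
Step 1: ref 3 → HIT, frames=[3,-,-]
Step 2: ref 6 → FAULT, frames=[3,6,-]
Step 3: ref 2 → FAULT, frames=[3,6,2]
Step 4: ref 2 → HIT, frames=[3,6,2]
Step 5: ref 4 → FAULT (evict 3), frames=[4,6,2]
Step 6: ref 2 → HIT, frames=[4,6,2]
Step 7: ref 3 → FAULT (evict 6), frames=[4,3,2]
Step 8: ref 4 → HIT, frames=[4,3,2]
Step 9: ref 5 → FAULT (evict 2), frames=[4,3,5]
Total faults: 6

Answer: 6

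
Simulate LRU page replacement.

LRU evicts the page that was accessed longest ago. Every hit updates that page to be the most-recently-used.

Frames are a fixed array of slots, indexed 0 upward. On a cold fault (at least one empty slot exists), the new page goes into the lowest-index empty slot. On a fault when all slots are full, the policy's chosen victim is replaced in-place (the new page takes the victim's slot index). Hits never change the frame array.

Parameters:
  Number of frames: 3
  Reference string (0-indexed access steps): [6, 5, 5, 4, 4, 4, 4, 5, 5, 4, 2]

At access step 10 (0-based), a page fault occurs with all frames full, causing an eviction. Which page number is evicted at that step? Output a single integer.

Step 0: ref 6 -> FAULT, frames=[6,-,-]
Step 1: ref 5 -> FAULT, frames=[6,5,-]
Step 2: ref 5 -> HIT, frames=[6,5,-]
Step 3: ref 4 -> FAULT, frames=[6,5,4]
Step 4: ref 4 -> HIT, frames=[6,5,4]
Step 5: ref 4 -> HIT, frames=[6,5,4]
Step 6: ref 4 -> HIT, frames=[6,5,4]
Step 7: ref 5 -> HIT, frames=[6,5,4]
Step 8: ref 5 -> HIT, frames=[6,5,4]
Step 9: ref 4 -> HIT, frames=[6,5,4]
Step 10: ref 2 -> FAULT, evict 6, frames=[2,5,4]
At step 10: evicted page 6

Answer: 6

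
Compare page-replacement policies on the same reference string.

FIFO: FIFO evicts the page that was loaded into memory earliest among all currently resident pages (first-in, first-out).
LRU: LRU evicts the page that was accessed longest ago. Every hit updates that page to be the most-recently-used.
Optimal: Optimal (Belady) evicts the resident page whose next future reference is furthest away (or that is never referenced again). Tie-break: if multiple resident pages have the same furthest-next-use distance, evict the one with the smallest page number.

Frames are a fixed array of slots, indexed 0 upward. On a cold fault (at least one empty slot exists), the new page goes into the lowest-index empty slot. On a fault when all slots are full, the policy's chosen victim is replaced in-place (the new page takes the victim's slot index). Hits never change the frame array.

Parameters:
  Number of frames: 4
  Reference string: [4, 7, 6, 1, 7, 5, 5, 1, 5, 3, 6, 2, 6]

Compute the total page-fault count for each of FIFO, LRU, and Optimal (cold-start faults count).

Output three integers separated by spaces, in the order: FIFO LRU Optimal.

Answer: 8 8 7

Derivation:
--- FIFO ---
  step 0: ref 4 -> FAULT, frames=[4,-,-,-] (faults so far: 1)
  step 1: ref 7 -> FAULT, frames=[4,7,-,-] (faults so far: 2)
  step 2: ref 6 -> FAULT, frames=[4,7,6,-] (faults so far: 3)
  step 3: ref 1 -> FAULT, frames=[4,7,6,1] (faults so far: 4)
  step 4: ref 7 -> HIT, frames=[4,7,6,1] (faults so far: 4)
  step 5: ref 5 -> FAULT, evict 4, frames=[5,7,6,1] (faults so far: 5)
  step 6: ref 5 -> HIT, frames=[5,7,6,1] (faults so far: 5)
  step 7: ref 1 -> HIT, frames=[5,7,6,1] (faults so far: 5)
  step 8: ref 5 -> HIT, frames=[5,7,6,1] (faults so far: 5)
  step 9: ref 3 -> FAULT, evict 7, frames=[5,3,6,1] (faults so far: 6)
  step 10: ref 6 -> HIT, frames=[5,3,6,1] (faults so far: 6)
  step 11: ref 2 -> FAULT, evict 6, frames=[5,3,2,1] (faults so far: 7)
  step 12: ref 6 -> FAULT, evict 1, frames=[5,3,2,6] (faults so far: 8)
  FIFO total faults: 8
--- LRU ---
  step 0: ref 4 -> FAULT, frames=[4,-,-,-] (faults so far: 1)
  step 1: ref 7 -> FAULT, frames=[4,7,-,-] (faults so far: 2)
  step 2: ref 6 -> FAULT, frames=[4,7,6,-] (faults so far: 3)
  step 3: ref 1 -> FAULT, frames=[4,7,6,1] (faults so far: 4)
  step 4: ref 7 -> HIT, frames=[4,7,6,1] (faults so far: 4)
  step 5: ref 5 -> FAULT, evict 4, frames=[5,7,6,1] (faults so far: 5)
  step 6: ref 5 -> HIT, frames=[5,7,6,1] (faults so far: 5)
  step 7: ref 1 -> HIT, frames=[5,7,6,1] (faults so far: 5)
  step 8: ref 5 -> HIT, frames=[5,7,6,1] (faults so far: 5)
  step 9: ref 3 -> FAULT, evict 6, frames=[5,7,3,1] (faults so far: 6)
  step 10: ref 6 -> FAULT, evict 7, frames=[5,6,3,1] (faults so far: 7)
  step 11: ref 2 -> FAULT, evict 1, frames=[5,6,3,2] (faults so far: 8)
  step 12: ref 6 -> HIT, frames=[5,6,3,2] (faults so far: 8)
  LRU total faults: 8
--- Optimal ---
  step 0: ref 4 -> FAULT, frames=[4,-,-,-] (faults so far: 1)
  step 1: ref 7 -> FAULT, frames=[4,7,-,-] (faults so far: 2)
  step 2: ref 6 -> FAULT, frames=[4,7,6,-] (faults so far: 3)
  step 3: ref 1 -> FAULT, frames=[4,7,6,1] (faults so far: 4)
  step 4: ref 7 -> HIT, frames=[4,7,6,1] (faults so far: 4)
  step 5: ref 5 -> FAULT, evict 4, frames=[5,7,6,1] (faults so far: 5)
  step 6: ref 5 -> HIT, frames=[5,7,6,1] (faults so far: 5)
  step 7: ref 1 -> HIT, frames=[5,7,6,1] (faults so far: 5)
  step 8: ref 5 -> HIT, frames=[5,7,6,1] (faults so far: 5)
  step 9: ref 3 -> FAULT, evict 1, frames=[5,7,6,3] (faults so far: 6)
  step 10: ref 6 -> HIT, frames=[5,7,6,3] (faults so far: 6)
  step 11: ref 2 -> FAULT, evict 3, frames=[5,7,6,2] (faults so far: 7)
  step 12: ref 6 -> HIT, frames=[5,7,6,2] (faults so far: 7)
  Optimal total faults: 7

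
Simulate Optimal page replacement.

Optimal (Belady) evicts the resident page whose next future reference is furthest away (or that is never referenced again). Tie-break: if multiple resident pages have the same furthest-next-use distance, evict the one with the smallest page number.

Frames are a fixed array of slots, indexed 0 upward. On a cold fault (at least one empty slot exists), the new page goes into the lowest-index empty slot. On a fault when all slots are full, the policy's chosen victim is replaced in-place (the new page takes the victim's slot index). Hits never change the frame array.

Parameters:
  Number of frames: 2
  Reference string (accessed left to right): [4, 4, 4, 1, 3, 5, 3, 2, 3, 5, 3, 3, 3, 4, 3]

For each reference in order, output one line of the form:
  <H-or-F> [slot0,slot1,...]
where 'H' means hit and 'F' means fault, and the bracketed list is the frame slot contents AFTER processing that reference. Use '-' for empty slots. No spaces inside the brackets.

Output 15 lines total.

F [4,-]
H [4,-]
H [4,-]
F [4,1]
F [4,3]
F [5,3]
H [5,3]
F [2,3]
H [2,3]
F [5,3]
H [5,3]
H [5,3]
H [5,3]
F [4,3]
H [4,3]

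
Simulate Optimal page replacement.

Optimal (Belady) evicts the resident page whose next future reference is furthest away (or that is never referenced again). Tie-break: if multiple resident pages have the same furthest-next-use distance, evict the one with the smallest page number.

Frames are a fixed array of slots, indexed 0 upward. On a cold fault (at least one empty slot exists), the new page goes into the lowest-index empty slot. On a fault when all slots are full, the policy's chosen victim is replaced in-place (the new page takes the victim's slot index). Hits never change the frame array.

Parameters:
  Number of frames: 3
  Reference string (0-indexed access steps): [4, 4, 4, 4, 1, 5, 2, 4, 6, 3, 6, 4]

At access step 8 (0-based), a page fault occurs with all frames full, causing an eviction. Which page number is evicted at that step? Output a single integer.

Answer: 2

Derivation:
Step 0: ref 4 -> FAULT, frames=[4,-,-]
Step 1: ref 4 -> HIT, frames=[4,-,-]
Step 2: ref 4 -> HIT, frames=[4,-,-]
Step 3: ref 4 -> HIT, frames=[4,-,-]
Step 4: ref 1 -> FAULT, frames=[4,1,-]
Step 5: ref 5 -> FAULT, frames=[4,1,5]
Step 6: ref 2 -> FAULT, evict 1, frames=[4,2,5]
Step 7: ref 4 -> HIT, frames=[4,2,5]
Step 8: ref 6 -> FAULT, evict 2, frames=[4,6,5]
At step 8: evicted page 2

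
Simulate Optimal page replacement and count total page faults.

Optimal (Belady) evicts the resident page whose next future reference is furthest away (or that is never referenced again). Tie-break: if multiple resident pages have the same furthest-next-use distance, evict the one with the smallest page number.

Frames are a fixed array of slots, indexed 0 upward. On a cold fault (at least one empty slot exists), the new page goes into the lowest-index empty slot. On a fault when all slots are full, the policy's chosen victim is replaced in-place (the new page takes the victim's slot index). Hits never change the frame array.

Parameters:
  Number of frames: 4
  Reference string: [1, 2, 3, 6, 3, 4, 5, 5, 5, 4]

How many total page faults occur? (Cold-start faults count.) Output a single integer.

Step 0: ref 1 → FAULT, frames=[1,-,-,-]
Step 1: ref 2 → FAULT, frames=[1,2,-,-]
Step 2: ref 3 → FAULT, frames=[1,2,3,-]
Step 3: ref 6 → FAULT, frames=[1,2,3,6]
Step 4: ref 3 → HIT, frames=[1,2,3,6]
Step 5: ref 4 → FAULT (evict 1), frames=[4,2,3,6]
Step 6: ref 5 → FAULT (evict 2), frames=[4,5,3,6]
Step 7: ref 5 → HIT, frames=[4,5,3,6]
Step 8: ref 5 → HIT, frames=[4,5,3,6]
Step 9: ref 4 → HIT, frames=[4,5,3,6]
Total faults: 6

Answer: 6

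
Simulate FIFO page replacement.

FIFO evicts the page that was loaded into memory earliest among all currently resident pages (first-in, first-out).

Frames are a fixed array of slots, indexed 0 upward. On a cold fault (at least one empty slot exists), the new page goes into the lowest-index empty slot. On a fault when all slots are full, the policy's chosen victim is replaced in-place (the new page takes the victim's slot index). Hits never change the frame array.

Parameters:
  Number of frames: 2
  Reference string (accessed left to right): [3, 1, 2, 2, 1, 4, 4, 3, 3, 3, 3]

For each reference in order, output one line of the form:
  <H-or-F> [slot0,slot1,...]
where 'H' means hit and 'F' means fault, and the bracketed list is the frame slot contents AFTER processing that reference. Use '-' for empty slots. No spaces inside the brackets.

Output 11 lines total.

F [3,-]
F [3,1]
F [2,1]
H [2,1]
H [2,1]
F [2,4]
H [2,4]
F [3,4]
H [3,4]
H [3,4]
H [3,4]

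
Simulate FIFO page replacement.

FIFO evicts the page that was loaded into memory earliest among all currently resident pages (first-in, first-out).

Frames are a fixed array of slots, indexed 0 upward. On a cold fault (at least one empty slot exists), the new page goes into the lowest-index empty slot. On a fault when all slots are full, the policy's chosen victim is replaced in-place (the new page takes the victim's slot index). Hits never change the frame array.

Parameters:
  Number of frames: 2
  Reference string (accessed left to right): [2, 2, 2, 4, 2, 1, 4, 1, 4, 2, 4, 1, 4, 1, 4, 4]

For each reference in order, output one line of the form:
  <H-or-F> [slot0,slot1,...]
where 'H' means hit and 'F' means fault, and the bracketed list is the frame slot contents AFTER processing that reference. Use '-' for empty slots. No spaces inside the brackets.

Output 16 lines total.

F [2,-]
H [2,-]
H [2,-]
F [2,4]
H [2,4]
F [1,4]
H [1,4]
H [1,4]
H [1,4]
F [1,2]
F [4,2]
F [4,1]
H [4,1]
H [4,1]
H [4,1]
H [4,1]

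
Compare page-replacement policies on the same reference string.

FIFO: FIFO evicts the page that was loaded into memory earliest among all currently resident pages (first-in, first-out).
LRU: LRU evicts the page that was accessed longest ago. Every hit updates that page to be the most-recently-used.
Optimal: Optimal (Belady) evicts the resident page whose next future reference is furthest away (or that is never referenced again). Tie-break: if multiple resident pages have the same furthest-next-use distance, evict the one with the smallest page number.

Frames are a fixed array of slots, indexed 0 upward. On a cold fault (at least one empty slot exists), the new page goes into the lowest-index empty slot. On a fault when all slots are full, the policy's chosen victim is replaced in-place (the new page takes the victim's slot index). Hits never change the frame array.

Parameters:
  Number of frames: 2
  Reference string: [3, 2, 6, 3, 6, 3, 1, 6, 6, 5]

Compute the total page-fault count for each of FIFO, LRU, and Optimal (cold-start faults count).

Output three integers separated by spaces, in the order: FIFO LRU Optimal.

Answer: 7 7 5

Derivation:
--- FIFO ---
  step 0: ref 3 -> FAULT, frames=[3,-] (faults so far: 1)
  step 1: ref 2 -> FAULT, frames=[3,2] (faults so far: 2)
  step 2: ref 6 -> FAULT, evict 3, frames=[6,2] (faults so far: 3)
  step 3: ref 3 -> FAULT, evict 2, frames=[6,3] (faults so far: 4)
  step 4: ref 6 -> HIT, frames=[6,3] (faults so far: 4)
  step 5: ref 3 -> HIT, frames=[6,3] (faults so far: 4)
  step 6: ref 1 -> FAULT, evict 6, frames=[1,3] (faults so far: 5)
  step 7: ref 6 -> FAULT, evict 3, frames=[1,6] (faults so far: 6)
  step 8: ref 6 -> HIT, frames=[1,6] (faults so far: 6)
  step 9: ref 5 -> FAULT, evict 1, frames=[5,6] (faults so far: 7)
  FIFO total faults: 7
--- LRU ---
  step 0: ref 3 -> FAULT, frames=[3,-] (faults so far: 1)
  step 1: ref 2 -> FAULT, frames=[3,2] (faults so far: 2)
  step 2: ref 6 -> FAULT, evict 3, frames=[6,2] (faults so far: 3)
  step 3: ref 3 -> FAULT, evict 2, frames=[6,3] (faults so far: 4)
  step 4: ref 6 -> HIT, frames=[6,3] (faults so far: 4)
  step 5: ref 3 -> HIT, frames=[6,3] (faults so far: 4)
  step 6: ref 1 -> FAULT, evict 6, frames=[1,3] (faults so far: 5)
  step 7: ref 6 -> FAULT, evict 3, frames=[1,6] (faults so far: 6)
  step 8: ref 6 -> HIT, frames=[1,6] (faults so far: 6)
  step 9: ref 5 -> FAULT, evict 1, frames=[5,6] (faults so far: 7)
  LRU total faults: 7
--- Optimal ---
  step 0: ref 3 -> FAULT, frames=[3,-] (faults so far: 1)
  step 1: ref 2 -> FAULT, frames=[3,2] (faults so far: 2)
  step 2: ref 6 -> FAULT, evict 2, frames=[3,6] (faults so far: 3)
  step 3: ref 3 -> HIT, frames=[3,6] (faults so far: 3)
  step 4: ref 6 -> HIT, frames=[3,6] (faults so far: 3)
  step 5: ref 3 -> HIT, frames=[3,6] (faults so far: 3)
  step 6: ref 1 -> FAULT, evict 3, frames=[1,6] (faults so far: 4)
  step 7: ref 6 -> HIT, frames=[1,6] (faults so far: 4)
  step 8: ref 6 -> HIT, frames=[1,6] (faults so far: 4)
  step 9: ref 5 -> FAULT, evict 1, frames=[5,6] (faults so far: 5)
  Optimal total faults: 5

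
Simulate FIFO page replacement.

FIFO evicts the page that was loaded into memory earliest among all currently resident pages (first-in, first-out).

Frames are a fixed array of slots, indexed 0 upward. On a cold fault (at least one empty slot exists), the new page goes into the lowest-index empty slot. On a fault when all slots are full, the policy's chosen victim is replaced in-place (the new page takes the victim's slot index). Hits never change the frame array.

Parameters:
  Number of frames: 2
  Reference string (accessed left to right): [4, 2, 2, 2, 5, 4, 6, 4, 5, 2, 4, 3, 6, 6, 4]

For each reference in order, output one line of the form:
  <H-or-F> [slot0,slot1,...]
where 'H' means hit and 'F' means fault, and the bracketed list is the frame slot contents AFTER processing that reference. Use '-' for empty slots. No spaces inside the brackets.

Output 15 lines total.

F [4,-]
F [4,2]
H [4,2]
H [4,2]
F [5,2]
F [5,4]
F [6,4]
H [6,4]
F [6,5]
F [2,5]
F [2,4]
F [3,4]
F [3,6]
H [3,6]
F [4,6]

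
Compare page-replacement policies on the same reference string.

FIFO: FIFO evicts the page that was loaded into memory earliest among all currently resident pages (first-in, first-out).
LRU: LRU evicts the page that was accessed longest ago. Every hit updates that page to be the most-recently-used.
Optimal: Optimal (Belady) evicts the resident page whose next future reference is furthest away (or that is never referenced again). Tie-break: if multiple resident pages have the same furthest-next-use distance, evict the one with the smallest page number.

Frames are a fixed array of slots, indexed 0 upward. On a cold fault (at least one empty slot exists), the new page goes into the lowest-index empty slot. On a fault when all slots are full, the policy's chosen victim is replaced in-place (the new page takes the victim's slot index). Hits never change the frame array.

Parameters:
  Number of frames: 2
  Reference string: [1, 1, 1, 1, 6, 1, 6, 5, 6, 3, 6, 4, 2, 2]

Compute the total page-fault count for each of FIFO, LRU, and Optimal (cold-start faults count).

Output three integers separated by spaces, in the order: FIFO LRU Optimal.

Answer: 7 6 6

Derivation:
--- FIFO ---
  step 0: ref 1 -> FAULT, frames=[1,-] (faults so far: 1)
  step 1: ref 1 -> HIT, frames=[1,-] (faults so far: 1)
  step 2: ref 1 -> HIT, frames=[1,-] (faults so far: 1)
  step 3: ref 1 -> HIT, frames=[1,-] (faults so far: 1)
  step 4: ref 6 -> FAULT, frames=[1,6] (faults so far: 2)
  step 5: ref 1 -> HIT, frames=[1,6] (faults so far: 2)
  step 6: ref 6 -> HIT, frames=[1,6] (faults so far: 2)
  step 7: ref 5 -> FAULT, evict 1, frames=[5,6] (faults so far: 3)
  step 8: ref 6 -> HIT, frames=[5,6] (faults so far: 3)
  step 9: ref 3 -> FAULT, evict 6, frames=[5,3] (faults so far: 4)
  step 10: ref 6 -> FAULT, evict 5, frames=[6,3] (faults so far: 5)
  step 11: ref 4 -> FAULT, evict 3, frames=[6,4] (faults so far: 6)
  step 12: ref 2 -> FAULT, evict 6, frames=[2,4] (faults so far: 7)
  step 13: ref 2 -> HIT, frames=[2,4] (faults so far: 7)
  FIFO total faults: 7
--- LRU ---
  step 0: ref 1 -> FAULT, frames=[1,-] (faults so far: 1)
  step 1: ref 1 -> HIT, frames=[1,-] (faults so far: 1)
  step 2: ref 1 -> HIT, frames=[1,-] (faults so far: 1)
  step 3: ref 1 -> HIT, frames=[1,-] (faults so far: 1)
  step 4: ref 6 -> FAULT, frames=[1,6] (faults so far: 2)
  step 5: ref 1 -> HIT, frames=[1,6] (faults so far: 2)
  step 6: ref 6 -> HIT, frames=[1,6] (faults so far: 2)
  step 7: ref 5 -> FAULT, evict 1, frames=[5,6] (faults so far: 3)
  step 8: ref 6 -> HIT, frames=[5,6] (faults so far: 3)
  step 9: ref 3 -> FAULT, evict 5, frames=[3,6] (faults so far: 4)
  step 10: ref 6 -> HIT, frames=[3,6] (faults so far: 4)
  step 11: ref 4 -> FAULT, evict 3, frames=[4,6] (faults so far: 5)
  step 12: ref 2 -> FAULT, evict 6, frames=[4,2] (faults so far: 6)
  step 13: ref 2 -> HIT, frames=[4,2] (faults so far: 6)
  LRU total faults: 6
--- Optimal ---
  step 0: ref 1 -> FAULT, frames=[1,-] (faults so far: 1)
  step 1: ref 1 -> HIT, frames=[1,-] (faults so far: 1)
  step 2: ref 1 -> HIT, frames=[1,-] (faults so far: 1)
  step 3: ref 1 -> HIT, frames=[1,-] (faults so far: 1)
  step 4: ref 6 -> FAULT, frames=[1,6] (faults so far: 2)
  step 5: ref 1 -> HIT, frames=[1,6] (faults so far: 2)
  step 6: ref 6 -> HIT, frames=[1,6] (faults so far: 2)
  step 7: ref 5 -> FAULT, evict 1, frames=[5,6] (faults so far: 3)
  step 8: ref 6 -> HIT, frames=[5,6] (faults so far: 3)
  step 9: ref 3 -> FAULT, evict 5, frames=[3,6] (faults so far: 4)
  step 10: ref 6 -> HIT, frames=[3,6] (faults so far: 4)
  step 11: ref 4 -> FAULT, evict 3, frames=[4,6] (faults so far: 5)
  step 12: ref 2 -> FAULT, evict 4, frames=[2,6] (faults so far: 6)
  step 13: ref 2 -> HIT, frames=[2,6] (faults so far: 6)
  Optimal total faults: 6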